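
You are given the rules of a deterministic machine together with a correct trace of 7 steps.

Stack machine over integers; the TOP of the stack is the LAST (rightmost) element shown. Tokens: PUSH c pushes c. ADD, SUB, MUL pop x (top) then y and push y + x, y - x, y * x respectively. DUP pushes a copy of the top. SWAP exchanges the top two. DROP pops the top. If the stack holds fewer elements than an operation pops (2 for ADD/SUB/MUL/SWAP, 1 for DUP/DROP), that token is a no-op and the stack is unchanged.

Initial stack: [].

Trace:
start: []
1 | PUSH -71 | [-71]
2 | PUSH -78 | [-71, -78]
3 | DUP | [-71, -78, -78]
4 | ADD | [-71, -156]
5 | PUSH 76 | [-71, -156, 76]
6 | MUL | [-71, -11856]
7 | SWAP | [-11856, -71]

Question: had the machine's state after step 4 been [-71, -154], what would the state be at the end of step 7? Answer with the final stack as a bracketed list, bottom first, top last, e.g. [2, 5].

[-11704, -71]

state after step 4 := [-71, -154]
5 | PUSH 76 | [-71, -154, 76]
6 | MUL | [-71, -11704]
7 | SWAP | [-11704, -71]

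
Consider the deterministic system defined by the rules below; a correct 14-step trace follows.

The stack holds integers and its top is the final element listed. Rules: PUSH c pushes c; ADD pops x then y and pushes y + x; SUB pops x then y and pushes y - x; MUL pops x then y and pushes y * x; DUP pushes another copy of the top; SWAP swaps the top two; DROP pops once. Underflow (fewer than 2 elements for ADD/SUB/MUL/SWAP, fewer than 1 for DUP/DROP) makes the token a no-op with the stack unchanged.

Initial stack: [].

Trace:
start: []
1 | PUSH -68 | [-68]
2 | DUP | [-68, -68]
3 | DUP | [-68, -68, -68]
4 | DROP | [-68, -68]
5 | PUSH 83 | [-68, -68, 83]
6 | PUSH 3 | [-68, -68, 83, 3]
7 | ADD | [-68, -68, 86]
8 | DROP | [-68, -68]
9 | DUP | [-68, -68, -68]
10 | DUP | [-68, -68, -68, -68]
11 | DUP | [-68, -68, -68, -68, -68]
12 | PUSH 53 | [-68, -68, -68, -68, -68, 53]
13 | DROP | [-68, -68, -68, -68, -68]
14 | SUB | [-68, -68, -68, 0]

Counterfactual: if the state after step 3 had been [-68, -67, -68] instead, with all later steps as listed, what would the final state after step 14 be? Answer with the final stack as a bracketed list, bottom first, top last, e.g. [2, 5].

state after step 3 := [-68, -67, -68]
4 | DROP | [-68, -67]
5 | PUSH 83 | [-68, -67, 83]
6 | PUSH 3 | [-68, -67, 83, 3]
7 | ADD | [-68, -67, 86]
8 | DROP | [-68, -67]
9 | DUP | [-68, -67, -67]
10 | DUP | [-68, -67, -67, -67]
11 | DUP | [-68, -67, -67, -67, -67]
12 | PUSH 53 | [-68, -67, -67, -67, -67, 53]
13 | DROP | [-68, -67, -67, -67, -67]
14 | SUB | [-68, -67, -67, 0]

[-68, -67, -67, 0]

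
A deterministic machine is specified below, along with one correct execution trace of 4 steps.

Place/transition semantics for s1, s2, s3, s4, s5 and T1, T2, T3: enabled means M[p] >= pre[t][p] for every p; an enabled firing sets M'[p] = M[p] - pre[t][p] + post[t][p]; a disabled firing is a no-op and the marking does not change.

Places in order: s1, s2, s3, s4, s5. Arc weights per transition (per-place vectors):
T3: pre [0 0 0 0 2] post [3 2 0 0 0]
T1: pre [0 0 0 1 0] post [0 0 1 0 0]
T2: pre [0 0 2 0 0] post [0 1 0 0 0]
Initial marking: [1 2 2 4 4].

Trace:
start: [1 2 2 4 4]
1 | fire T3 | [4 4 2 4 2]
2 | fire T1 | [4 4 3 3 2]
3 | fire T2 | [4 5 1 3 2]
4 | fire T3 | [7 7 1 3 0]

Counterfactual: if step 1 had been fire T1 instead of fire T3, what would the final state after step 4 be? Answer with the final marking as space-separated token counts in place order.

(re-executing from step 1 with the substitution; state before step 1: [1 2 2 4 4])
1 | fire T1 | [1 2 3 3 4]
2 | fire T1 | [1 2 4 2 4]
3 | fire T2 | [1 3 2 2 4]
4 | fire T3 | [4 5 2 2 2]

4 5 2 2 2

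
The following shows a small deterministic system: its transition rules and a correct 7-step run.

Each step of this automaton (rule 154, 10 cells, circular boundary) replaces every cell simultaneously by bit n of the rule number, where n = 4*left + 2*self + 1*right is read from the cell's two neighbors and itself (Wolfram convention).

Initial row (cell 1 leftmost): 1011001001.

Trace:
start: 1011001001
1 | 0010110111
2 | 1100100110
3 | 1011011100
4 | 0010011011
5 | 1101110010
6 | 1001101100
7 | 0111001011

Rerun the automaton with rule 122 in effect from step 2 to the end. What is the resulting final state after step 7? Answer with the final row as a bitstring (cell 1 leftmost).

(re-executing steps 2..7 under rule 122; state before step 2: 0010110111)
2 | 1101111101
3 | 0111000111
4 | 1101101101
5 | 0111111111
6 | 1100000001
7 | 0110000011

0110000011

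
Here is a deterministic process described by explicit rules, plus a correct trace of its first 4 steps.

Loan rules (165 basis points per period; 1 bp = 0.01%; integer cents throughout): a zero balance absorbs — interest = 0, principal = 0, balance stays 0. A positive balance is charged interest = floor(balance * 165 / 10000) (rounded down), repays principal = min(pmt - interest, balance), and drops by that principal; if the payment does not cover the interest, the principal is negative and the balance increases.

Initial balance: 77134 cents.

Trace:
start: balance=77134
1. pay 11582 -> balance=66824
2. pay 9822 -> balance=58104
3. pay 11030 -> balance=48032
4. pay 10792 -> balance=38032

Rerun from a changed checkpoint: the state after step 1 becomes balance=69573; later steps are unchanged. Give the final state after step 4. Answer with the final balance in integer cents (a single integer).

40919

state after step 1 := balance=69573
2. pay 9822 -> balance=60898
3. pay 11030 -> balance=50872
4. pay 10792 -> balance=40919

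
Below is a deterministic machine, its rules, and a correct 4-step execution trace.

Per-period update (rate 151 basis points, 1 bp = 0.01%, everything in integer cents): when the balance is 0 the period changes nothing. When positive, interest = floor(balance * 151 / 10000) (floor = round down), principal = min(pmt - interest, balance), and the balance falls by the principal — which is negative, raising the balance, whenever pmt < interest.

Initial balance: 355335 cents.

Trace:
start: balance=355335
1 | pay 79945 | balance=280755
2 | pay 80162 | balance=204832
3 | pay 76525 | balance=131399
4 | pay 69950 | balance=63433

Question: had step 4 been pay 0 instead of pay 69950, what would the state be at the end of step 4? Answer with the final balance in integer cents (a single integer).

133383

(re-executing from step 4 with the substitution; state before step 4: balance=131399)
4 | pay 0 | balance=133383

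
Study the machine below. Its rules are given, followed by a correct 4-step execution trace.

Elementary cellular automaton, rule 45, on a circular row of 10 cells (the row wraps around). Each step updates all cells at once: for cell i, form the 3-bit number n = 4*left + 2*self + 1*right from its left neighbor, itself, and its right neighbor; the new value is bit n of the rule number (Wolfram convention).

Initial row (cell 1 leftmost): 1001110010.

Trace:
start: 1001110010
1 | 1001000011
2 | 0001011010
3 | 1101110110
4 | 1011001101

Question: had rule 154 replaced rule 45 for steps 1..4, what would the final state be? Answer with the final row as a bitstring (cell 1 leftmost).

(re-executing steps 1..4 under rule 154; state before step 1: 1001110010)
1 | 0111101100
2 | 1111001010
3 | 1110110000
4 | 1100101001

1100101001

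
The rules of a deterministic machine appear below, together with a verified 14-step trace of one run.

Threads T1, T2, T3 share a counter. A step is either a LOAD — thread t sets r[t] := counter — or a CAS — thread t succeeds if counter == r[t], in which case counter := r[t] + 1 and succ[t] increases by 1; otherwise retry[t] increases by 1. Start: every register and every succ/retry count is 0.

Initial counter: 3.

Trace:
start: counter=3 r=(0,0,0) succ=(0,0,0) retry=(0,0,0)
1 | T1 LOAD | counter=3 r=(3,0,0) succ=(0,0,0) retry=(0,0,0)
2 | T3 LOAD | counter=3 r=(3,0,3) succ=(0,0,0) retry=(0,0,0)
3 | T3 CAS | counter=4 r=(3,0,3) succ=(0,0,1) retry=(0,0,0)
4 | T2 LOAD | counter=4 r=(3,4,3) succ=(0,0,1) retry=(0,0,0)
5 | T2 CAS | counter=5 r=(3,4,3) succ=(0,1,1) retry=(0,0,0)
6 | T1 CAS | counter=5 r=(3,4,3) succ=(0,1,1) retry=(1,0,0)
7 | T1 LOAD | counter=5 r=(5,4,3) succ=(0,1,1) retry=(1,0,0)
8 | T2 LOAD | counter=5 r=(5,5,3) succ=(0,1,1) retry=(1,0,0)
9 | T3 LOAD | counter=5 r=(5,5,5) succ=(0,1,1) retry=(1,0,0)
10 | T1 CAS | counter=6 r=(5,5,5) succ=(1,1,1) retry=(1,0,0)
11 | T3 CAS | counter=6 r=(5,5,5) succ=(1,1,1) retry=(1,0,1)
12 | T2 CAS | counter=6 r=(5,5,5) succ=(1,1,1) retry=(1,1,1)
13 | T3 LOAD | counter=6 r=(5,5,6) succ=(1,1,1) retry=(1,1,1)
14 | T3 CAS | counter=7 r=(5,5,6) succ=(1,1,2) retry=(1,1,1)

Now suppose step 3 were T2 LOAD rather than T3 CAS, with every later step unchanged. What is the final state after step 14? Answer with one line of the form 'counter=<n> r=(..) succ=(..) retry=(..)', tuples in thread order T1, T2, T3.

(re-executing from step 3 with the substitution; state before step 3: counter=3 r=(3,0,3) succ=(0,0,0) retry=(0,0,0))
3 | T2 LOAD | counter=3 r=(3,3,3) succ=(0,0,0) retry=(0,0,0)
4 | T2 LOAD | counter=3 r=(3,3,3) succ=(0,0,0) retry=(0,0,0)
5 | T2 CAS | counter=4 r=(3,3,3) succ=(0,1,0) retry=(0,0,0)
6 | T1 CAS | counter=4 r=(3,3,3) succ=(0,1,0) retry=(1,0,0)
7 | T1 LOAD | counter=4 r=(4,3,3) succ=(0,1,0) retry=(1,0,0)
8 | T2 LOAD | counter=4 r=(4,4,3) succ=(0,1,0) retry=(1,0,0)
9 | T3 LOAD | counter=4 r=(4,4,4) succ=(0,1,0) retry=(1,0,0)
10 | T1 CAS | counter=5 r=(4,4,4) succ=(1,1,0) retry=(1,0,0)
11 | T3 CAS | counter=5 r=(4,4,4) succ=(1,1,0) retry=(1,0,1)
12 | T2 CAS | counter=5 r=(4,4,4) succ=(1,1,0) retry=(1,1,1)
13 | T3 LOAD | counter=5 r=(4,4,5) succ=(1,1,0) retry=(1,1,1)
14 | T3 CAS | counter=6 r=(4,4,5) succ=(1,1,1) retry=(1,1,1)

counter=6 r=(4,4,5) succ=(1,1,1) retry=(1,1,1)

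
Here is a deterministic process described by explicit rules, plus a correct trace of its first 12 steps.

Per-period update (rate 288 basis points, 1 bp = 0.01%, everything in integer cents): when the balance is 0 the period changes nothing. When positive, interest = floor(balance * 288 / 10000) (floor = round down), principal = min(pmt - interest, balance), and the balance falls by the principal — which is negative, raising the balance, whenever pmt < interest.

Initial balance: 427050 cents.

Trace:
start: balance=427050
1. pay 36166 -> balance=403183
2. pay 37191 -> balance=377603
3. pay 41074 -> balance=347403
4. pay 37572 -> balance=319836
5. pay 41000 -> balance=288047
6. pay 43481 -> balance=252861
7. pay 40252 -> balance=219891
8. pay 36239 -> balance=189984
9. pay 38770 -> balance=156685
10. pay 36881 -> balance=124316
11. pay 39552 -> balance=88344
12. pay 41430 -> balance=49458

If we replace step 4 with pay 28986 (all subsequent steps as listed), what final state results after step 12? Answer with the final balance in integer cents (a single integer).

(re-executing from step 4 with the substitution; state before step 4: balance=347403)
4. pay 28986 -> balance=328422
5. pay 41000 -> balance=296880
6. pay 43481 -> balance=261949
7. pay 40252 -> balance=229241
8. pay 36239 -> balance=199604
9. pay 38770 -> balance=166582
10. pay 36881 -> balance=134498
11. pay 39552 -> balance=98819
12. pay 41430 -> balance=60234

60234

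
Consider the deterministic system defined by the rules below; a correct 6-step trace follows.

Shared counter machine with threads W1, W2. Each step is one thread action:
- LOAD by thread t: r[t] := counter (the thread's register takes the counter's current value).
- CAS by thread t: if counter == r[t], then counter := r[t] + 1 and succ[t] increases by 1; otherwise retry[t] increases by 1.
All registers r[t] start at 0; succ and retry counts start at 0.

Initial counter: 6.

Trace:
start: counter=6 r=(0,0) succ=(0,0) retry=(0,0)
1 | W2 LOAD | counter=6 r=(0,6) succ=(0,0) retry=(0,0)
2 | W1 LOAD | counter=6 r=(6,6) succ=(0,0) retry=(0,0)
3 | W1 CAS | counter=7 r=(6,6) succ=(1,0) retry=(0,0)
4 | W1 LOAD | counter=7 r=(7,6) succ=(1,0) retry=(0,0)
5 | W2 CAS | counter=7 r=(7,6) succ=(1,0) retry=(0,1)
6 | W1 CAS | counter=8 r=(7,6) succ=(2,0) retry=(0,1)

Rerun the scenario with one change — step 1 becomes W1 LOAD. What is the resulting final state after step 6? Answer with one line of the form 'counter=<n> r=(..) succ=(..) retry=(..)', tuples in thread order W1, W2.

counter=8 r=(7,0) succ=(2,0) retry=(0,1)

(re-executing from step 1 with the substitution; state before step 1: counter=6 r=(0,0) succ=(0,0) retry=(0,0))
1 | W1 LOAD | counter=6 r=(6,0) succ=(0,0) retry=(0,0)
2 | W1 LOAD | counter=6 r=(6,0) succ=(0,0) retry=(0,0)
3 | W1 CAS | counter=7 r=(6,0) succ=(1,0) retry=(0,0)
4 | W1 LOAD | counter=7 r=(7,0) succ=(1,0) retry=(0,0)
5 | W2 CAS | counter=7 r=(7,0) succ=(1,0) retry=(0,1)
6 | W1 CAS | counter=8 r=(7,0) succ=(2,0) retry=(0,1)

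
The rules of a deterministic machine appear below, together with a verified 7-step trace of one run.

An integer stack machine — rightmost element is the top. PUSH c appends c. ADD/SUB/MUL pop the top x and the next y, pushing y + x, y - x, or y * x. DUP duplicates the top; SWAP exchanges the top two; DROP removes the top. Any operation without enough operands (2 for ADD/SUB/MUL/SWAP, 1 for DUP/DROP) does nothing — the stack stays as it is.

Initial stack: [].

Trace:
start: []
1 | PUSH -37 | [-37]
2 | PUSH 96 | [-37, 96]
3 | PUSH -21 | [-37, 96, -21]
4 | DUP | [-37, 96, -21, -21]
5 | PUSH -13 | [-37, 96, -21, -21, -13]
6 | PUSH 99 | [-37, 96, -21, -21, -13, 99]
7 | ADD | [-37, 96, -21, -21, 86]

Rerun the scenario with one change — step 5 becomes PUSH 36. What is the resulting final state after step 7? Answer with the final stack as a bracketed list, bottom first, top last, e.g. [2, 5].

[-37, 96, -21, -21, 135]

(re-executing from step 5 with the substitution; state before step 5: [-37, 96, -21, -21])
5 | PUSH 36 | [-37, 96, -21, -21, 36]
6 | PUSH 99 | [-37, 96, -21, -21, 36, 99]
7 | ADD | [-37, 96, -21, -21, 135]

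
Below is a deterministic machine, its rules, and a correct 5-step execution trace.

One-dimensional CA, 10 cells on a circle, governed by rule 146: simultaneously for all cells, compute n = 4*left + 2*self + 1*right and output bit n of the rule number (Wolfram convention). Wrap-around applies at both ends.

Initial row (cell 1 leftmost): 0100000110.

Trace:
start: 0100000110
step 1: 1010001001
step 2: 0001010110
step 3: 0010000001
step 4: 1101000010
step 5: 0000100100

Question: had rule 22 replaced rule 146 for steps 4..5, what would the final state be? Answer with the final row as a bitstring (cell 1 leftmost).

(re-executing steps 4..5 under rule 22; state before step 4: 0010000001)
step 4: 1111000011
step 5: 0000100100

0000100100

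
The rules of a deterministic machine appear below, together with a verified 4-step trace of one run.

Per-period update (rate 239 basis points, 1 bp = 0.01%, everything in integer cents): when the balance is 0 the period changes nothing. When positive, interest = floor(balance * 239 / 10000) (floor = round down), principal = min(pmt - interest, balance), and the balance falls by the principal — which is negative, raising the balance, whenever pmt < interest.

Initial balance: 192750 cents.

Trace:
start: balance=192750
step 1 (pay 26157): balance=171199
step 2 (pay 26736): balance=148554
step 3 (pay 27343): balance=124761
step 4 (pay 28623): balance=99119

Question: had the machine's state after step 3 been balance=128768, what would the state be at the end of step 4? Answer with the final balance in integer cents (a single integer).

state after step 3 := balance=128768
step 4 (pay 28623): balance=103222

103222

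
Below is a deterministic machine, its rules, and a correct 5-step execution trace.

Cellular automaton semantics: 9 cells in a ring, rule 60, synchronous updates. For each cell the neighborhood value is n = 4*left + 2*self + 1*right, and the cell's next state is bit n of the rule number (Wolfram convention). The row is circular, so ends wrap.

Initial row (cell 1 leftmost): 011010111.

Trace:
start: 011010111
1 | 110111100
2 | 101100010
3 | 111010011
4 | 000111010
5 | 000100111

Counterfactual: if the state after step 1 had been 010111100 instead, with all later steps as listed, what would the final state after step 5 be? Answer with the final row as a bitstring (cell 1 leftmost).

state after step 1 := 010111100
2 | 011100010
3 | 010010011
4 | 111011010
5 | 100110111

100110111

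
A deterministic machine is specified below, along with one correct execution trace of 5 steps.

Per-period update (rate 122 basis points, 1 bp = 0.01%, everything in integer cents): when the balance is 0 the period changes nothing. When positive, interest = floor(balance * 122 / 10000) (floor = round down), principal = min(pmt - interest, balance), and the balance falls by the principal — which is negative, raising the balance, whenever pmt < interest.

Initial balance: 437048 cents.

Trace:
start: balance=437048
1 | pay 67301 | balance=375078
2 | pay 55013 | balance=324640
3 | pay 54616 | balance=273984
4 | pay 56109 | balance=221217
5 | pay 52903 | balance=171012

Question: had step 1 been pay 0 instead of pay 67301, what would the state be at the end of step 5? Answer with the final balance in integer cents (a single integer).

241659

(re-executing from step 1 with the substitution; state before step 1: balance=437048)
1 | pay 0 | balance=442379
2 | pay 55013 | balance=392763
3 | pay 54616 | balance=342938
4 | pay 56109 | balance=291012
5 | pay 52903 | balance=241659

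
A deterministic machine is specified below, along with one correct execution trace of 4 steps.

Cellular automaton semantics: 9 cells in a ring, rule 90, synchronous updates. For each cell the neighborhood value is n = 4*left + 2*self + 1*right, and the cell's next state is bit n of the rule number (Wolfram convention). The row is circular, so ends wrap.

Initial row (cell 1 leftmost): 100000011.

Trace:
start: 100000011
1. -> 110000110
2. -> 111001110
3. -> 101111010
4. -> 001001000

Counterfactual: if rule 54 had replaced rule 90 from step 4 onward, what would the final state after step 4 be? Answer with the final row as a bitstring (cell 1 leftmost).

(re-executing step 4 under rule 54; state before step 4: 101111010)
4. -> 110000111

110000111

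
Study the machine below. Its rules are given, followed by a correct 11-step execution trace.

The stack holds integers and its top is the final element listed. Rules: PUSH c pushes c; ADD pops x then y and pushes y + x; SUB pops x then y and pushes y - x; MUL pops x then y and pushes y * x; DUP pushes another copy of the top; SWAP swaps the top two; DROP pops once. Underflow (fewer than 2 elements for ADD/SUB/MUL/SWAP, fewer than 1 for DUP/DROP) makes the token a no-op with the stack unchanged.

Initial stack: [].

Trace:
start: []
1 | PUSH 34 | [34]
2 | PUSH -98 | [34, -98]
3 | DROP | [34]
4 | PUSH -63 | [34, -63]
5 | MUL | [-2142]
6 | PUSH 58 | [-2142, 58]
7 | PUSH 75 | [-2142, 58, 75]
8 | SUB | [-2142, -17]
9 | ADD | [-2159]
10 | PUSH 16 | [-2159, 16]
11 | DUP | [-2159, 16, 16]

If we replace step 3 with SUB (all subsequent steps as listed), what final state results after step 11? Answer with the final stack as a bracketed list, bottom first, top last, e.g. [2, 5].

(re-executing from step 3 with the substitution; state before step 3: [34, -98])
3 | SUB | [132]
4 | PUSH -63 | [132, -63]
5 | MUL | [-8316]
6 | PUSH 58 | [-8316, 58]
7 | PUSH 75 | [-8316, 58, 75]
8 | SUB | [-8316, -17]
9 | ADD | [-8333]
10 | PUSH 16 | [-8333, 16]
11 | DUP | [-8333, 16, 16]

[-8333, 16, 16]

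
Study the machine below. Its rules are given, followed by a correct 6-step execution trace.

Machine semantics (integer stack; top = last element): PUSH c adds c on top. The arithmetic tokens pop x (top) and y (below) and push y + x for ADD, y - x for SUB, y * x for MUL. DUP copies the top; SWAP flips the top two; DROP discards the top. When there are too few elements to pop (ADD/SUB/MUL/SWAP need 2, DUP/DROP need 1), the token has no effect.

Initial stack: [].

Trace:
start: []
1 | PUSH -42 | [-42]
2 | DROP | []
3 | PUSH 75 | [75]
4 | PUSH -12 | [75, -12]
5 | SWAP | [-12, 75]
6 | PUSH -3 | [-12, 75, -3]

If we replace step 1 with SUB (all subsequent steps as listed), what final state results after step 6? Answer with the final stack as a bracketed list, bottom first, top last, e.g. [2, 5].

[-12, 75, -3]

(re-executing from step 1 with the substitution; state before step 1: [])
1 | SUB | []
2 | DROP | []
3 | PUSH 75 | [75]
4 | PUSH -12 | [75, -12]
5 | SWAP | [-12, 75]
6 | PUSH -3 | [-12, 75, -3]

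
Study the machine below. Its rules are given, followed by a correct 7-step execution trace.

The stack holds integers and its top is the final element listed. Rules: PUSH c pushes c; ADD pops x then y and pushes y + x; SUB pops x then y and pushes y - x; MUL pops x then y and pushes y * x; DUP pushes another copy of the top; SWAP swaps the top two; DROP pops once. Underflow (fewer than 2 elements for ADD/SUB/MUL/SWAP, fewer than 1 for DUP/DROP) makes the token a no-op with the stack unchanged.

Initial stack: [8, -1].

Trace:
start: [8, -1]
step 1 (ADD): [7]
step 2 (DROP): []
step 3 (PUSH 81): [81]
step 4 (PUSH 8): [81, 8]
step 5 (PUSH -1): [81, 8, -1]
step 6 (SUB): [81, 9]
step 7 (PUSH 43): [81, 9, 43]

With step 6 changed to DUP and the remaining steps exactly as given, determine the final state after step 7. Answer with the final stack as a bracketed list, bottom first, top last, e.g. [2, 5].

[81, 8, -1, -1, 43]

(re-executing from step 6 with the substitution; state before step 6: [81, 8, -1])
step 6 (DUP): [81, 8, -1, -1]
step 7 (PUSH 43): [81, 8, -1, -1, 43]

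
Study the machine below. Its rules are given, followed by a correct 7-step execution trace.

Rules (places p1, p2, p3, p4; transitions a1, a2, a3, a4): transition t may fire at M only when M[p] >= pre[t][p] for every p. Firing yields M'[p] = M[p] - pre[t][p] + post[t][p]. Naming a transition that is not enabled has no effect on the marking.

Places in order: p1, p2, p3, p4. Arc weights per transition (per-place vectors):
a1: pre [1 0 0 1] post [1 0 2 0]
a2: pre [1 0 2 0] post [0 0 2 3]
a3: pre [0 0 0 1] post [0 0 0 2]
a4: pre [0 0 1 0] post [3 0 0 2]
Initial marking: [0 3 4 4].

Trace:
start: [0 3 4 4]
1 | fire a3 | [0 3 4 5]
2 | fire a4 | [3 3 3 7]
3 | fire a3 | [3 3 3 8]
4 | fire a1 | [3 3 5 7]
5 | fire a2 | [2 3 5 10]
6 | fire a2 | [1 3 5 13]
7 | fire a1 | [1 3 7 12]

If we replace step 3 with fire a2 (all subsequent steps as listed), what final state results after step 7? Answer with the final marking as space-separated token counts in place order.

0 3 5 15

(re-executing from step 3 with the substitution; state before step 3: [3 3 3 7])
3 | fire a2 | [2 3 3 10]
4 | fire a1 | [2 3 5 9]
5 | fire a2 | [1 3 5 12]
6 | fire a2 | [0 3 5 15]
7 | fire a1 | [0 3 5 15]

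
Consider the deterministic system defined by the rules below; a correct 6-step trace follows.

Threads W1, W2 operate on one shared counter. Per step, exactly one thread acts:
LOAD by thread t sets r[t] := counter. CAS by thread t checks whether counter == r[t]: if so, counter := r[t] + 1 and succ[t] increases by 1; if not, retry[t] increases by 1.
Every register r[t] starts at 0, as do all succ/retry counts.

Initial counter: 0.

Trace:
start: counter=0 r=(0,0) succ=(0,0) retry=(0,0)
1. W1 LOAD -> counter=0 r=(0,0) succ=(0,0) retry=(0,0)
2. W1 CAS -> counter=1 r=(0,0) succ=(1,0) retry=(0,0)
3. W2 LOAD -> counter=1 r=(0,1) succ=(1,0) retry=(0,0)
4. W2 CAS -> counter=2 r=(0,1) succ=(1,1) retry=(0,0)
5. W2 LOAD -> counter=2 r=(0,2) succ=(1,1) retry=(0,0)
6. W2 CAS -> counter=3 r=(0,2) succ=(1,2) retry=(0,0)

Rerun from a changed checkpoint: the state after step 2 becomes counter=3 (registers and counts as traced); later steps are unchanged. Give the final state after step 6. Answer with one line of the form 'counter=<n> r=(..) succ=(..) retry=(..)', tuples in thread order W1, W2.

counter=5 r=(0,4) succ=(1,2) retry=(0,0)

state after step 2 := counter=3 r=(0,0) succ=(1,0) retry=(0,0)
3. W2 LOAD -> counter=3 r=(0,3) succ=(1,0) retry=(0,0)
4. W2 CAS -> counter=4 r=(0,3) succ=(1,1) retry=(0,0)
5. W2 LOAD -> counter=4 r=(0,4) succ=(1,1) retry=(0,0)
6. W2 CAS -> counter=5 r=(0,4) succ=(1,2) retry=(0,0)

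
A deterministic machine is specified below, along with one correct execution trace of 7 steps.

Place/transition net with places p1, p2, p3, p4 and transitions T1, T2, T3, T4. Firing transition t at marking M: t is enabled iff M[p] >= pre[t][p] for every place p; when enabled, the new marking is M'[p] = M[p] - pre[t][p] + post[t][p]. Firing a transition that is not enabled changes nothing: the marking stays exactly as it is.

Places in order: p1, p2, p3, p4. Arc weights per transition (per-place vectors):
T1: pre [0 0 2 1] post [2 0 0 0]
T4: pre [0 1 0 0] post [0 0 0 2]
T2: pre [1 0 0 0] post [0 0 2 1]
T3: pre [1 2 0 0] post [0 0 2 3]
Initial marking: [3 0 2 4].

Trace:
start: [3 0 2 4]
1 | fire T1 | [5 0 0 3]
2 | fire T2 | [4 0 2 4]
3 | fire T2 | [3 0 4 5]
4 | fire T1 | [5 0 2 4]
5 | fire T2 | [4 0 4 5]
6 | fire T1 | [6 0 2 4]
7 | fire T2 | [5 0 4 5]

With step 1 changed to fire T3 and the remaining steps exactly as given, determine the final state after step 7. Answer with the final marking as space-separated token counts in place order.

3 0 6 6

(re-executing from step 1 with the substitution; state before step 1: [3 0 2 4])
1 | fire T3 | [3 0 2 4]
2 | fire T2 | [2 0 4 5]
3 | fire T2 | [1 0 6 6]
4 | fire T1 | [3 0 4 5]
5 | fire T2 | [2 0 6 6]
6 | fire T1 | [4 0 4 5]
7 | fire T2 | [3 0 6 6]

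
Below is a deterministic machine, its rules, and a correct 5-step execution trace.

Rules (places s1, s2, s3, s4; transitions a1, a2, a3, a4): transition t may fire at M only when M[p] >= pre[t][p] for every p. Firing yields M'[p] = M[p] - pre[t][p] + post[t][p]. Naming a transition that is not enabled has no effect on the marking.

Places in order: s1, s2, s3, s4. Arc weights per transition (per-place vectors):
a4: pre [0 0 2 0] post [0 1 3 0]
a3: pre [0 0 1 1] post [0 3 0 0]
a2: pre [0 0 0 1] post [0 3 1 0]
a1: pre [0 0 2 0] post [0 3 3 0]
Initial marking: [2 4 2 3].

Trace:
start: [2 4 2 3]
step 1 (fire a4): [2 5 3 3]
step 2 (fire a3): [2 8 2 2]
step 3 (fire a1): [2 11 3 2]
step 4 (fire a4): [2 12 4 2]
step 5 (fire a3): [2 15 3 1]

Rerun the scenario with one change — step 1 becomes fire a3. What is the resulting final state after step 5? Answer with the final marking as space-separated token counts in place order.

2 10 0 1

(re-executing from step 1 with the substitution; state before step 1: [2 4 2 3])
step 1 (fire a3): [2 7 1 2]
step 2 (fire a3): [2 10 0 1]
step 3 (fire a1): [2 10 0 1]
step 4 (fire a4): [2 10 0 1]
step 5 (fire a3): [2 10 0 1]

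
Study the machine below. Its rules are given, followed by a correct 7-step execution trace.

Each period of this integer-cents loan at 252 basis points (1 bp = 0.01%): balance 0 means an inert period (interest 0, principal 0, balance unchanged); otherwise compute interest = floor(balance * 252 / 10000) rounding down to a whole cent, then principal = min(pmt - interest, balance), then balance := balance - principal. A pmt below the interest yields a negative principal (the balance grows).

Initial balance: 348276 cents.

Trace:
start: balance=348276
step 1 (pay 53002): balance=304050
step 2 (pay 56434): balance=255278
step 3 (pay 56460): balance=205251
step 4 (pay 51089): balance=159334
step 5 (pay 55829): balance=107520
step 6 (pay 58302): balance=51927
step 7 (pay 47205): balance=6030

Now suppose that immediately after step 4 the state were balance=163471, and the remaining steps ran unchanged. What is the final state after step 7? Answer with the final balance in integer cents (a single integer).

10488

state after step 4 := balance=163471
step 5 (pay 55829): balance=111761
step 6 (pay 58302): balance=56275
step 7 (pay 47205): balance=10488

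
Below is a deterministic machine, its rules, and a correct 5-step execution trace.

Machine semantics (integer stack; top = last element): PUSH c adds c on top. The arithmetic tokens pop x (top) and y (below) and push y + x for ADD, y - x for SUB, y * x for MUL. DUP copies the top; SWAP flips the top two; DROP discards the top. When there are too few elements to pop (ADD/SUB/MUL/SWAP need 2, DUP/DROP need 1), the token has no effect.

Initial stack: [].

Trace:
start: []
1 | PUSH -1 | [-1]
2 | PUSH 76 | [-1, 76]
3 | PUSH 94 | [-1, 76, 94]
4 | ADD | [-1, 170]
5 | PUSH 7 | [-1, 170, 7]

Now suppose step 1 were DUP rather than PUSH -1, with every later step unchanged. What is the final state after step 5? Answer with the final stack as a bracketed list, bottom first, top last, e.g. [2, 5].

(re-executing from step 1 with the substitution; state before step 1: [])
1 | DUP | []
2 | PUSH 76 | [76]
3 | PUSH 94 | [76, 94]
4 | ADD | [170]
5 | PUSH 7 | [170, 7]

[170, 7]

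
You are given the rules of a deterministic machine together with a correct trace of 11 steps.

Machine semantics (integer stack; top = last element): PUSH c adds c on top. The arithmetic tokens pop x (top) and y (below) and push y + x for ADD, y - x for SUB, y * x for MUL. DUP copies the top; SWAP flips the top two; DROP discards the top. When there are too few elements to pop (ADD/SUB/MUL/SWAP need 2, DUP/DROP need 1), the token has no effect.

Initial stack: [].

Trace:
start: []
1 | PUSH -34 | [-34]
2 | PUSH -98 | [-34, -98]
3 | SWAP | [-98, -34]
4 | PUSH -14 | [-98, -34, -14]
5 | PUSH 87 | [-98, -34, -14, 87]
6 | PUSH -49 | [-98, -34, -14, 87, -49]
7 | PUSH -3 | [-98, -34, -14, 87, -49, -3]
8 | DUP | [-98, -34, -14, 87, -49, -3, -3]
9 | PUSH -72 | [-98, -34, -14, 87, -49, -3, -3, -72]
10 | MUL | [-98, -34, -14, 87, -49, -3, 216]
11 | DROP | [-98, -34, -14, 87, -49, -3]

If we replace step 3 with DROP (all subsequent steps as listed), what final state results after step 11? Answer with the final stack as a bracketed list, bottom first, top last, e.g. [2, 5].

[-34, -14, 87, -49, -3]

(re-executing from step 3 with the substitution; state before step 3: [-34, -98])
3 | DROP | [-34]
4 | PUSH -14 | [-34, -14]
5 | PUSH 87 | [-34, -14, 87]
6 | PUSH -49 | [-34, -14, 87, -49]
7 | PUSH -3 | [-34, -14, 87, -49, -3]
8 | DUP | [-34, -14, 87, -49, -3, -3]
9 | PUSH -72 | [-34, -14, 87, -49, -3, -3, -72]
10 | MUL | [-34, -14, 87, -49, -3, 216]
11 | DROP | [-34, -14, 87, -49, -3]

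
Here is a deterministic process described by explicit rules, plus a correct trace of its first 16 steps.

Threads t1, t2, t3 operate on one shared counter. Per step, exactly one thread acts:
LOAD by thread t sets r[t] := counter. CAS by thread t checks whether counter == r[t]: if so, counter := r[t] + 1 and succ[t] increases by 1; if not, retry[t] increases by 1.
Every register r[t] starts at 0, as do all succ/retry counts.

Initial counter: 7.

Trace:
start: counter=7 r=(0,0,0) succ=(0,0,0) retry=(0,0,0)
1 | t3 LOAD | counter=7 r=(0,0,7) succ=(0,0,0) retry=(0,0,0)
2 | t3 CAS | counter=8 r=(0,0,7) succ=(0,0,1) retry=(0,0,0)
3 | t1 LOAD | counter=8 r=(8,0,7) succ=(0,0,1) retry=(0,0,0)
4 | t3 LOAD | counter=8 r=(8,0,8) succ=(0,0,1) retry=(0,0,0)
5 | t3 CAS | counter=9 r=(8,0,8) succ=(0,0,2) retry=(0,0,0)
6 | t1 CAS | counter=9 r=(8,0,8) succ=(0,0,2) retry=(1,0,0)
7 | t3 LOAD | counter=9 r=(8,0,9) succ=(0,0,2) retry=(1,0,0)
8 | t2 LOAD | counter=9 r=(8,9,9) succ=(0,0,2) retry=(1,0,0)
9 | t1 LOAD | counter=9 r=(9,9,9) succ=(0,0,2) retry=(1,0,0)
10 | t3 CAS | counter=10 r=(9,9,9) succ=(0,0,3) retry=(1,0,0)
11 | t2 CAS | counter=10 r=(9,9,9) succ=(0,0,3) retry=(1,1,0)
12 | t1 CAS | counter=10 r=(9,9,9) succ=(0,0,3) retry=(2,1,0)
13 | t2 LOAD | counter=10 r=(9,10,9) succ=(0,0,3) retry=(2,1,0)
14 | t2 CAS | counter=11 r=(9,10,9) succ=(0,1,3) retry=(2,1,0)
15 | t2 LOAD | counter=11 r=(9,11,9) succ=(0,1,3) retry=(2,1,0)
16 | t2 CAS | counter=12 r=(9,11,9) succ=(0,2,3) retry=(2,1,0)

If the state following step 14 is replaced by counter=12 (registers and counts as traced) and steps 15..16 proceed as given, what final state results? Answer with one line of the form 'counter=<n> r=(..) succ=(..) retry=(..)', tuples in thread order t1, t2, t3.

state after step 14 := counter=12 r=(9,10,9) succ=(0,1,3) retry=(2,1,0)
15 | t2 LOAD | counter=12 r=(9,12,9) succ=(0,1,3) retry=(2,1,0)
16 | t2 CAS | counter=13 r=(9,12,9) succ=(0,2,3) retry=(2,1,0)

counter=13 r=(9,12,9) succ=(0,2,3) retry=(2,1,0)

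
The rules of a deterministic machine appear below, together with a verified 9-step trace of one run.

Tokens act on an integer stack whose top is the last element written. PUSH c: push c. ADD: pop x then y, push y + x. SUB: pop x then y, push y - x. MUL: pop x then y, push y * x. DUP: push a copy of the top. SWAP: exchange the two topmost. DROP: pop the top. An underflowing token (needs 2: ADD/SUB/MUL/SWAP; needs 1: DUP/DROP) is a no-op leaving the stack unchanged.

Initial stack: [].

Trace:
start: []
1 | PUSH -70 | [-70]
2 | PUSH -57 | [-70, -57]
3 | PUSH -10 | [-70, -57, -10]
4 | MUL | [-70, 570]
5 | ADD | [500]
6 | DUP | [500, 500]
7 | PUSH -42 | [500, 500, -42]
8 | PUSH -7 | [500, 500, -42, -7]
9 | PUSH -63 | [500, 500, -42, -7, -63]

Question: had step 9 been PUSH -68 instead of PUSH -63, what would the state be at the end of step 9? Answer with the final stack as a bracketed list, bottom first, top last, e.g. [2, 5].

[500, 500, -42, -7, -68]

(re-executing from step 9 with the substitution; state before step 9: [500, 500, -42, -7])
9 | PUSH -68 | [500, 500, -42, -7, -68]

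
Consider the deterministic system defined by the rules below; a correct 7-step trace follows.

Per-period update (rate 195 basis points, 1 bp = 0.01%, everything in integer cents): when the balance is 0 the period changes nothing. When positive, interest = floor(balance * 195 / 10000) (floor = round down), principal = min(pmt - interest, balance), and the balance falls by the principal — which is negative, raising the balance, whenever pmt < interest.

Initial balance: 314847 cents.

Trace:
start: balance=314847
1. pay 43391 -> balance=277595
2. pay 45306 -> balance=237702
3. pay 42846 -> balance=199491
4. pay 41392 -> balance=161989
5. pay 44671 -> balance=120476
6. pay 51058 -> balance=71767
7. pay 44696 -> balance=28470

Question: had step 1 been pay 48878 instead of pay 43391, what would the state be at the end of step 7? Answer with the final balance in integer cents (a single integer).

22308

(re-executing from step 1 with the substitution; state before step 1: balance=314847)
1. pay 48878 -> balance=272108
2. pay 45306 -> balance=232108
3. pay 42846 -> balance=193788
4. pay 41392 -> balance=156174
5. pay 44671 -> balance=114548
6. pay 51058 -> balance=65723
7. pay 44696 -> balance=22308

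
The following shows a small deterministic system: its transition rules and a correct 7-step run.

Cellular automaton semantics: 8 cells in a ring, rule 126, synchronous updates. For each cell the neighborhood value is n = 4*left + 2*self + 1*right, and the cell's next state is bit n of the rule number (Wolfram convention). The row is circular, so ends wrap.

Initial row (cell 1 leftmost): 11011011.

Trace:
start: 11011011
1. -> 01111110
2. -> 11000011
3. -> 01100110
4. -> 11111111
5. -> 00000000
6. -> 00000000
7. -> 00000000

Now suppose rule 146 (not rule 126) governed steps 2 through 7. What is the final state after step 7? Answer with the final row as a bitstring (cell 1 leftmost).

(re-executing steps 2..7 under rule 146; state before step 2: 01111110)
2. -> 10111101
3. -> 00011000
4. -> 00100100
5. -> 01011010
6. -> 10000001
7. -> 01000010

01000010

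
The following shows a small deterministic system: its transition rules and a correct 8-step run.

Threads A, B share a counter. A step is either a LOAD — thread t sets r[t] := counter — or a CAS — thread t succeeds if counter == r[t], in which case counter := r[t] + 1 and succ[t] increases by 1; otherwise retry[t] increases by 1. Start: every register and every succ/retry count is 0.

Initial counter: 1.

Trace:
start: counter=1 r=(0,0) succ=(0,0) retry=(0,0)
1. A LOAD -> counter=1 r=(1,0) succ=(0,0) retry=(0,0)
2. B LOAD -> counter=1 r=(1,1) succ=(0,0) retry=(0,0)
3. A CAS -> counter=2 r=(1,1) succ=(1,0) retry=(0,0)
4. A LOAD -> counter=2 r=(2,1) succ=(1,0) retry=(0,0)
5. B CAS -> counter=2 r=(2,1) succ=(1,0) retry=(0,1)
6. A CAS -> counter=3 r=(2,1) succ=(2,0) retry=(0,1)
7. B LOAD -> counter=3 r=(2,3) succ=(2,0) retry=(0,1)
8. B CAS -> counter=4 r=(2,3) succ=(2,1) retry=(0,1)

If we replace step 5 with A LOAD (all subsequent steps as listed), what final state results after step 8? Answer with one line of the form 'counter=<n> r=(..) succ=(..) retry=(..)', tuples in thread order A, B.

(re-executing from step 5 with the substitution; state before step 5: counter=2 r=(2,1) succ=(1,0) retry=(0,0))
5. A LOAD -> counter=2 r=(2,1) succ=(1,0) retry=(0,0)
6. A CAS -> counter=3 r=(2,1) succ=(2,0) retry=(0,0)
7. B LOAD -> counter=3 r=(2,3) succ=(2,0) retry=(0,0)
8. B CAS -> counter=4 r=(2,3) succ=(2,1) retry=(0,0)

counter=4 r=(2,3) succ=(2,1) retry=(0,0)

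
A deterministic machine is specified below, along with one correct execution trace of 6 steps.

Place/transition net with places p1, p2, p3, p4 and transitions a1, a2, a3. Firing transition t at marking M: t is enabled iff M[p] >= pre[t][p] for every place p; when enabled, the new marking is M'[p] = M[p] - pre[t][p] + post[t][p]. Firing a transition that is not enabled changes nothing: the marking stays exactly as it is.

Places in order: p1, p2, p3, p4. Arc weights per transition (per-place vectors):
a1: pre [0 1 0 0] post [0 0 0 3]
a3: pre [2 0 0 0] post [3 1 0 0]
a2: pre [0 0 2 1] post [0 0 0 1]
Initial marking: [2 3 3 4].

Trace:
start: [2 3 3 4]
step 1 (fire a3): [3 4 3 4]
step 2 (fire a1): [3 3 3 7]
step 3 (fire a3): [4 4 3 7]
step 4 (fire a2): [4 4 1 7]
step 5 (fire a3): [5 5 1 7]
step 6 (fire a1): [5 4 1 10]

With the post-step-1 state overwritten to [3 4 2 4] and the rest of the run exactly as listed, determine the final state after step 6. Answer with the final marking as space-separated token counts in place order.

5 4 0 10

state after step 1 := [3 4 2 4]
step 2 (fire a1): [3 3 2 7]
step 3 (fire a3): [4 4 2 7]
step 4 (fire a2): [4 4 0 7]
step 5 (fire a3): [5 5 0 7]
step 6 (fire a1): [5 4 0 10]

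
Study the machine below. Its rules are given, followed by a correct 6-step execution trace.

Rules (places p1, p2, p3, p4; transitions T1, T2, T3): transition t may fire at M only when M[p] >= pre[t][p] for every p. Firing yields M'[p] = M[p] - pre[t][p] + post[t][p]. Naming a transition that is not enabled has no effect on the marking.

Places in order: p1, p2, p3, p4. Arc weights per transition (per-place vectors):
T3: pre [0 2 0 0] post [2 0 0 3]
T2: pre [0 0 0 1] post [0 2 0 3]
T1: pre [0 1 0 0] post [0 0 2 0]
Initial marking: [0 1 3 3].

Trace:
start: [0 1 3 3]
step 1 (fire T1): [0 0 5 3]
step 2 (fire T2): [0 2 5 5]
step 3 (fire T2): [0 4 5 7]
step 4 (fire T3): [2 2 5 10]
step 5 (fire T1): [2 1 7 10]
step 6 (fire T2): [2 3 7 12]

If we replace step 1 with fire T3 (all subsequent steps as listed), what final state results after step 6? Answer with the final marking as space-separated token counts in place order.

(re-executing from step 1 with the substitution; state before step 1: [0 1 3 3])
step 1 (fire T3): [0 1 3 3]
step 2 (fire T2): [0 3 3 5]
step 3 (fire T2): [0 5 3 7]
step 4 (fire T3): [2 3 3 10]
step 5 (fire T1): [2 2 5 10]
step 6 (fire T2): [2 4 5 12]

2 4 5 12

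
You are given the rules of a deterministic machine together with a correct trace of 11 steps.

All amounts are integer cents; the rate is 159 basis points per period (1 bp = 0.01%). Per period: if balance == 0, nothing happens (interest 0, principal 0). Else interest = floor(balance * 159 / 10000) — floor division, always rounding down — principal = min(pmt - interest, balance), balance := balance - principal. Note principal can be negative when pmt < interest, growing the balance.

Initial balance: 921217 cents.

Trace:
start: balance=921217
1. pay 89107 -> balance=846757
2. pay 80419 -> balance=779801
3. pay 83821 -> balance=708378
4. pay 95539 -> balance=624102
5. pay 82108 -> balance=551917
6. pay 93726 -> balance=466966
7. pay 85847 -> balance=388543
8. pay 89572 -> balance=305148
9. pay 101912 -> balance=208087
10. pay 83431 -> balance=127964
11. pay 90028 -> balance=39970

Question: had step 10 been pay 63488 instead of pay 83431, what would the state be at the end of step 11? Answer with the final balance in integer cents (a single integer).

60230

(re-executing from step 10 with the substitution; state before step 10: balance=208087)
10. pay 63488 -> balance=147907
11. pay 90028 -> balance=60230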